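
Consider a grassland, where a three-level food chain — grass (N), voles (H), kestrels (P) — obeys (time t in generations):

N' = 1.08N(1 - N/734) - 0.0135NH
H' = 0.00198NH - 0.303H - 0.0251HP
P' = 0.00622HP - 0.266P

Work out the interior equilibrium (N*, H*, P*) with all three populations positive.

From dP/dt = 0: 0.00622H* = 0.266, so H* = 42.8.
From dN/dt = 0: 1.08(1 - N*/734) = 0.0135·42.8, giving N* = 734·(1 - 0.535) = 342.
From dH/dt = 0: 0.00198·342 - 0.303 = 0.0251P*, so P* = 0.373/0.0251 = 14.9.

N* ≈ 342, H* ≈ 42.8, P* ≈ 14.9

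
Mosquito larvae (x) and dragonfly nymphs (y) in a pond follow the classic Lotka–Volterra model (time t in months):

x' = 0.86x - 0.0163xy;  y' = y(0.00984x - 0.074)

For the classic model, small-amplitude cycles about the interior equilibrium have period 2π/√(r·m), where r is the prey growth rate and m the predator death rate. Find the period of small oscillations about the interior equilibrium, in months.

T ≈ 24.9 months

Here r = 0.86 and m = 0.074, so r·m = 0.0636.
ω = √0.0636 = 0.252 per month, hence T = 2π/ω ≈ 24.9 months.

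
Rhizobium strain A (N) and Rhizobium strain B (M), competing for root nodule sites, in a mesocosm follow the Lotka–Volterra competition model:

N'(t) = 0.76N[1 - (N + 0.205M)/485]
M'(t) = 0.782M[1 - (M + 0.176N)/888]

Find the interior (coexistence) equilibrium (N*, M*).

Setting both brackets to zero gives the nullclines N + 0.205M = 485 and 0.176N + M = 888.
Substituting M = 888 - 0.176N into the first: N(1 - 0.205·0.176) = 485 - 0.205·888.
So N* = 303/0.964 = 314, and then M* = 888 - 0.176·314 = 833.

N* ≈ 314, M* ≈ 833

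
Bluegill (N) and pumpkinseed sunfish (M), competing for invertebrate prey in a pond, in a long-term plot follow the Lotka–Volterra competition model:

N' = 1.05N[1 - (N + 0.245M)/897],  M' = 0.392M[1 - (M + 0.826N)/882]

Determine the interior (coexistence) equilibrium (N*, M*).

Setting both brackets to zero gives the nullclines N + 0.245M = 897 and 0.826N + M = 882.
Substituting M = 882 - 0.826N into the first: N(1 - 0.245·0.826) = 897 - 0.245·882.
So N* = 681/0.798 = 854, and then M* = 882 - 0.826·854 = 177.

N* ≈ 854, M* ≈ 177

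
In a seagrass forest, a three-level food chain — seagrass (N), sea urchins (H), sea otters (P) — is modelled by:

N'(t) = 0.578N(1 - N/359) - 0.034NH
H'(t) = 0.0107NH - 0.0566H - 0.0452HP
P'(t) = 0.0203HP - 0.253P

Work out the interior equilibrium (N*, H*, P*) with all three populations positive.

N* ≈ 95.8, H* ≈ 12.5, P* ≈ 21.4

From dP/dt = 0: 0.0203H* = 0.253, so H* = 12.5.
From dN/dt = 0: 0.578(1 - N*/359) = 0.034·12.5, giving N* = 359·(1 - 0.733) = 95.8.
From dH/dt = 0: 0.0107·95.8 - 0.0566 = 0.0452P*, so P* = 0.969/0.0452 = 21.4.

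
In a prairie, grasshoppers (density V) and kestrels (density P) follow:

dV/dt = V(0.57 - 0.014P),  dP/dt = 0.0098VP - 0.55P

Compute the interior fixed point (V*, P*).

Set dP/dt = 0 with P > 0: 0.0098V - 0.55 = 0, so V* = 0.55/0.0098 = 56.1.
Set dV/dt = 0 with V > 0: 0.57 - 0.014P = 0, so P* = 0.57/0.014 = 40.7.

V* ≈ 56.1, P* ≈ 40.7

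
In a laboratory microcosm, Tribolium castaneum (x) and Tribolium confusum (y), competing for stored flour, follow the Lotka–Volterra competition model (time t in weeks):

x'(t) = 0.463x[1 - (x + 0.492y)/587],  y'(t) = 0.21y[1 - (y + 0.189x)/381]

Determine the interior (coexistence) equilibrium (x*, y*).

Setting both brackets to zero gives the nullclines x + 0.492y = 587 and 0.189x + y = 381.
Substituting y = 381 - 0.189x into the first: x(1 - 0.492·0.189) = 587 - 0.492·381.
So x* = 400/0.907 = 441, and then y* = 381 - 0.189·441 = 298.

x* ≈ 441, y* ≈ 298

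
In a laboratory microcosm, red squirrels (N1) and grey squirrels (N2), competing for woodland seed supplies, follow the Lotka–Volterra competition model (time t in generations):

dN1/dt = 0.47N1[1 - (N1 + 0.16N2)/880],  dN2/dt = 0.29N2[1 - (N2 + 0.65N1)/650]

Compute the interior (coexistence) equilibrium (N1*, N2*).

N1* ≈ 866, N2* ≈ 87.1

Setting both brackets to zero gives the nullclines N1 + 0.16N2 = 880 and 0.65N1 + N2 = 650.
Substituting N2 = 650 - 0.65N1 into the first: N1(1 - 0.16·0.65) = 880 - 0.16·650.
So N1* = 776/0.896 = 866, and then N2* = 650 - 0.65·866 = 87.1.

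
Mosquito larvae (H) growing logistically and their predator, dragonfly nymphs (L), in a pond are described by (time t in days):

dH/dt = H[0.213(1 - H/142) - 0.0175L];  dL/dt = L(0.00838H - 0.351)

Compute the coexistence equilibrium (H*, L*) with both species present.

H* ≈ 41.9, L* ≈ 8.58

From dL/dt = 0 with L > 0: 0.00838H* = 0.351, so H* = 41.9.
Substitute into dH/dt = 0: 0.213(1 - 41.9/142) = 0.0175L*.
The bracket is 0.705, giving L* = 0.15/0.0175 = 8.58.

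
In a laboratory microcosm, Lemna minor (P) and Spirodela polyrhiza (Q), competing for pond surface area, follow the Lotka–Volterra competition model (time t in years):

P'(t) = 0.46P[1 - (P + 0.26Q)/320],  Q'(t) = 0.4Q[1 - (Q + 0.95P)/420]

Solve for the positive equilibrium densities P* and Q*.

P* ≈ 280, Q* ≈ 154

Setting both brackets to zero gives the nullclines P + 0.26Q = 320 and 0.95P + Q = 420.
Substituting Q = 420 - 0.95P into the first: P(1 - 0.26·0.95) = 320 - 0.26·420.
So P* = 211/0.753 = 280, and then Q* = 420 - 0.95·280 = 154.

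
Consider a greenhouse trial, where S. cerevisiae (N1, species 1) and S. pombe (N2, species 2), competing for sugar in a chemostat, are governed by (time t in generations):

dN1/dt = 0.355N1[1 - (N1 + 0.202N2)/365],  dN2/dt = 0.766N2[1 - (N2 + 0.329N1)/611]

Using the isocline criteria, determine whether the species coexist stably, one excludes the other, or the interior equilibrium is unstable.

stable coexistence

Compare the nullcline intercepts: K1/α12 = 365/0.202 = 1810 > K2 = 611; K2/α21 = 611/0.329 = 1860 > K1 = 365.
Since both inequalities hold, each species can invade when rare, so the interior equilibrium is stable.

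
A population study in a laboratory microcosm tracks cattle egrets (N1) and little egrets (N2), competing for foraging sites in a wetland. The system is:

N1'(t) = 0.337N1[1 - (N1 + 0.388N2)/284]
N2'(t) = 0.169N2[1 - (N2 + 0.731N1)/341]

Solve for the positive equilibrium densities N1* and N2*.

N1* ≈ 212, N2* ≈ 186

Setting both brackets to zero gives the nullclines N1 + 0.388N2 = 284 and 0.731N1 + N2 = 341.
Substituting N2 = 341 - 0.731N1 into the first: N1(1 - 0.388·0.731) = 284 - 0.388·341.
So N1* = 152/0.716 = 212, and then N2* = 341 - 0.731·212 = 186.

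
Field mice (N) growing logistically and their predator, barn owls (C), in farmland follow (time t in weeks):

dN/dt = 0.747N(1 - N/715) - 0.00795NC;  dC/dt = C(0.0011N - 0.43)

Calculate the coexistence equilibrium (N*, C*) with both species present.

From dC/dt = 0 with C > 0: 0.0011N* = 0.43, so N* = 391.
Substitute into dN/dt = 0: 0.747(1 - 391/715) = 0.00795C*.
The bracket is 0.453, giving C* = 0.339/0.00795 = 42.6.

N* ≈ 391, C* ≈ 42.6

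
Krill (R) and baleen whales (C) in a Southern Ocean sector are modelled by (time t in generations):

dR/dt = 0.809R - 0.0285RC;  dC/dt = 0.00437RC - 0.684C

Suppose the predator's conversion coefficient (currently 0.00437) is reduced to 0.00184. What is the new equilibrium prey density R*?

At the interior fixed point, setting dC/dt = 0 with C > 0 fixes R* = (predator death rate)/(RC coefficient) — independent of the other coefficients.
With the change, R* = 0.684/0.00184 = 372; it rises from 157.

R* ≈ 372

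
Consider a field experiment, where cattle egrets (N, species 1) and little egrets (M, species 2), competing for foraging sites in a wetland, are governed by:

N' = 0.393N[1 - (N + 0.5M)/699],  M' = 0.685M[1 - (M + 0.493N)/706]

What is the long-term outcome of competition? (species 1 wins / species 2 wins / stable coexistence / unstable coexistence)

stable coexistence

Compare the nullcline intercepts: K1/α12 = 699/0.5 = 1400 > K2 = 706; K2/α21 = 706/0.493 = 1430 > K1 = 699.
Since both inequalities hold, each species can invade when rare, so the interior equilibrium is stable.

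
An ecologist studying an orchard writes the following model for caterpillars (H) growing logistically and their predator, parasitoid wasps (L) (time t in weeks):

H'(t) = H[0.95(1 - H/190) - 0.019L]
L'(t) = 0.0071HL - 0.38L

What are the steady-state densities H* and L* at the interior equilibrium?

From dL/dt = 0 with L > 0: 0.0071H* = 0.38, so H* = 53.5.
Substitute into dH/dt = 0: 0.95(1 - 53.5/190) = 0.019L*.
The bracket is 0.718, giving L* = 0.682/0.019 = 35.9.

H* ≈ 53.5, L* ≈ 35.9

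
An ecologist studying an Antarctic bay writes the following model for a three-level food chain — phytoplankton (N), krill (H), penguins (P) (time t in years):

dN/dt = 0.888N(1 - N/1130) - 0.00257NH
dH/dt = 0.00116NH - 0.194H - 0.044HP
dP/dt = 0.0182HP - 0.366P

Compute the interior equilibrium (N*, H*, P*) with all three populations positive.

From dP/dt = 0: 0.0182H* = 0.366, so H* = 20.1.
From dN/dt = 0: 0.888(1 - N*/1130) = 0.00257·20.1, giving N* = 1130·(1 - 0.0582) = 1060.
From dH/dt = 0: 0.00116·1060 - 0.194 = 0.044P*, so P* = 1.04/0.044 = 23.6.

N* ≈ 1060, H* ≈ 20.1, P* ≈ 23.6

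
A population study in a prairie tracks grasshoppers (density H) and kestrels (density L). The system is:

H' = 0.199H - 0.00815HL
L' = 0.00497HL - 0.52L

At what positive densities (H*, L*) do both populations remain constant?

Set dL/dt = 0 with L > 0: 0.00497H - 0.52 = 0, so H* = 0.52/0.00497 = 105.
Set dH/dt = 0 with H > 0: 0.199 - 0.00815L = 0, so L* = 0.199/0.00815 = 24.4.

H* ≈ 105, L* ≈ 24.4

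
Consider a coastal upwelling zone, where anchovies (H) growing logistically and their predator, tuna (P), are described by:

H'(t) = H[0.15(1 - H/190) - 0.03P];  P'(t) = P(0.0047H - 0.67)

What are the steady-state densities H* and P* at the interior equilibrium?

From dP/dt = 0 with P > 0: 0.0047H* = 0.67, so H* = 143.
Substitute into dH/dt = 0: 0.15(1 - 143/190) = 0.03P*.
The bracket is 0.25, giving P* = 0.0375/0.03 = 1.25.

H* ≈ 143, P* ≈ 1.25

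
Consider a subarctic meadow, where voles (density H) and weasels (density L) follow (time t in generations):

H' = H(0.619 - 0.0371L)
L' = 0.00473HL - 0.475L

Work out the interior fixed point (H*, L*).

Set dL/dt = 0 with L > 0: 0.00473H - 0.475 = 0, so H* = 0.475/0.00473 = 100.
Set dH/dt = 0 with H > 0: 0.619 - 0.0371L = 0, so L* = 0.619/0.0371 = 16.7.

H* ≈ 100, L* ≈ 16.7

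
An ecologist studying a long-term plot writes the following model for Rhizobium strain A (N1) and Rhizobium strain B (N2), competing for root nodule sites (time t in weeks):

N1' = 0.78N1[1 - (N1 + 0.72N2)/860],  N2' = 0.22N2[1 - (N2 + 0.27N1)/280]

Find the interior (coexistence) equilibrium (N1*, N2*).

N1* ≈ 817, N2* ≈ 59.3

Setting both brackets to zero gives the nullclines N1 + 0.72N2 = 860 and 0.27N1 + N2 = 280.
Substituting N2 = 280 - 0.27N1 into the first: N1(1 - 0.72·0.27) = 860 - 0.72·280.
So N1* = 658/0.806 = 817, and then N2* = 280 - 0.27·817 = 59.3.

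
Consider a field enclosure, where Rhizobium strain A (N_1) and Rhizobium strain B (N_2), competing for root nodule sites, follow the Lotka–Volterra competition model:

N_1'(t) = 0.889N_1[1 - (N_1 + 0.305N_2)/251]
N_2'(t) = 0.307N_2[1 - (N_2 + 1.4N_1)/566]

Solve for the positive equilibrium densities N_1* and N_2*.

Setting both brackets to zero gives the nullclines N_1 + 0.305N_2 = 251 and 1.4N_1 + N_2 = 566.
Substituting N_2 = 566 - 1.4N_1 into the first: N_1(1 - 0.305·1.4) = 251 - 0.305·566.
So N_1* = 78.4/0.573 = 137, and then N_2* = 566 - 1.4·137 = 375.

N_1* ≈ 137, N_2* ≈ 375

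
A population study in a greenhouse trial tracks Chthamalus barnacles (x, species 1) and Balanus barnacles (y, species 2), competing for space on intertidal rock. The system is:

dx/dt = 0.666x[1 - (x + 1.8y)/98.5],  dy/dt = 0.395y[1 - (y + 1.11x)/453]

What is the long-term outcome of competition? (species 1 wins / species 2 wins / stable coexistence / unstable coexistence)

Compare the nullcline intercepts: K1/α12 = 98.5/1.8 = 54.7 < K2 = 453; K2/α21 = 453/1.11 = 408 > K1 = 98.5.
Since the inequalities point opposite ways, species 2 can invade but species 1 cannot.

species 2 excludes species 1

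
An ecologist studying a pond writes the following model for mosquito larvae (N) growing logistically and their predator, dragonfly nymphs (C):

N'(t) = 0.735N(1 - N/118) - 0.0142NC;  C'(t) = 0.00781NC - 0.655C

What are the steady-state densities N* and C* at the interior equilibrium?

N* ≈ 83.9, C* ≈ 15

From dC/dt = 0 with C > 0: 0.00781N* = 0.655, so N* = 83.9.
Substitute into dN/dt = 0: 0.735(1 - 83.9/118) = 0.0142C*.
The bracket is 0.289, giving C* = 0.213/0.0142 = 15.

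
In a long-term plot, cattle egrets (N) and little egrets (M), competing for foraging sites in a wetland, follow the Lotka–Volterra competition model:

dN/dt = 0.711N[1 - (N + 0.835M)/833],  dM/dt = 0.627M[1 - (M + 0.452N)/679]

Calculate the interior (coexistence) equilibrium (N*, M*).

Setting both brackets to zero gives the nullclines N + 0.835M = 833 and 0.452N + M = 679.
Substituting M = 679 - 0.452N into the first: N(1 - 0.835·0.452) = 833 - 0.835·679.
So N* = 266/0.623 = 427, and then M* = 679 - 0.452·427 = 486.

N* ≈ 427, M* ≈ 486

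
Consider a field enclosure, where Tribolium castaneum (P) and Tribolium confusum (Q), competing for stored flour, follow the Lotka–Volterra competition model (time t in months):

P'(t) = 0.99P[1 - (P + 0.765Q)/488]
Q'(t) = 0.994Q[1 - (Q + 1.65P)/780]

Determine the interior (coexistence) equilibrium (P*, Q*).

P* ≈ 414, Q* ≈ 96.1

Setting both brackets to zero gives the nullclines P + 0.765Q = 488 and 1.65P + Q = 780.
Substituting Q = 780 - 1.65P into the first: P(1 - 0.765·1.65) = 488 - 0.765·780.
So P* = -109/-0.262 = 414, and then Q* = 780 - 1.65·414 = 96.1.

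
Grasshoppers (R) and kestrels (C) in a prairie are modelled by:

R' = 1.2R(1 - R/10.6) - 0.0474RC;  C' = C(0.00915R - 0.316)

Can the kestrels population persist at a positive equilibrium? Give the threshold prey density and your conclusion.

The predator equation gives dC/dt > 0 only when R > 0.316/0.00915 = 34.5.
Without the predator, R → K = 10.6. Since 10.6 < 34.5, the predator cannot invade.

Threshold R = 34.5; K < 34.5, so no, the predator goes extinct.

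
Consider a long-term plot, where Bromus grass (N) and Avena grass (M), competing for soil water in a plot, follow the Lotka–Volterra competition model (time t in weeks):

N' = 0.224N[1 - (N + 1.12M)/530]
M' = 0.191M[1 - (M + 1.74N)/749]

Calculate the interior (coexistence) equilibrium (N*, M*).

N* ≈ 326, M* ≈ 183

Setting both brackets to zero gives the nullclines N + 1.12M = 530 and 1.74N + M = 749.
Substituting M = 749 - 1.74N into the first: N(1 - 1.12·1.74) = 530 - 1.12·749.
So N* = -309/-0.949 = 326, and then M* = 749 - 1.74·326 = 183.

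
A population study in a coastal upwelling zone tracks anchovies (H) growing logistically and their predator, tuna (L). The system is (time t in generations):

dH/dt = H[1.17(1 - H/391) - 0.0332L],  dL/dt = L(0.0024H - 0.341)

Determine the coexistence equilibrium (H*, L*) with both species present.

From dL/dt = 0 with L > 0: 0.0024H* = 0.341, so H* = 142.
Substitute into dH/dt = 0: 1.17(1 - 142/391) = 0.0332L*.
The bracket is 0.637, giving L* = 0.745/0.0332 = 22.4.

H* ≈ 142, L* ≈ 22.4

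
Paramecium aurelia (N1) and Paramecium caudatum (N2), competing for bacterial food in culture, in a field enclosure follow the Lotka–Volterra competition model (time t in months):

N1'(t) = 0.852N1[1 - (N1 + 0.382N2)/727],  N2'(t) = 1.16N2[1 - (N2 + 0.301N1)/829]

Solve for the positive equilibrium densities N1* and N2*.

Setting both brackets to zero gives the nullclines N1 + 0.382N2 = 727 and 0.301N1 + N2 = 829.
Substituting N2 = 829 - 0.301N1 into the first: N1(1 - 0.382·0.301) = 727 - 0.382·829.
So N1* = 410/0.885 = 464, and then N2* = 829 - 0.301·464 = 689.

N1* ≈ 464, N2* ≈ 689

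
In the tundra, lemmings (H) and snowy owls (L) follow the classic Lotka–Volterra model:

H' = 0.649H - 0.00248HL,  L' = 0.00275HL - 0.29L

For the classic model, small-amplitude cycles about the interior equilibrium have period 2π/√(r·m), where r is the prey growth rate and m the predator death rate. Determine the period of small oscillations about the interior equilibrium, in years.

Here r = 0.649 and m = 0.29, so r·m = 0.188.
ω = √0.188 = 0.434 per year, hence T = 2π/ω ≈ 14.5 years.

T ≈ 14.5 years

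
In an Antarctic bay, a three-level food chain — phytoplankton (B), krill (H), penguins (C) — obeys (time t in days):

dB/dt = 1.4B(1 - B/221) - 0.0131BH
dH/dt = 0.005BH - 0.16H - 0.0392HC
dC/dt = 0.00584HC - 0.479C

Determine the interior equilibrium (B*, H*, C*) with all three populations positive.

From dC/dt = 0: 0.00584H* = 0.479, so H* = 82.
From dB/dt = 0: 1.4(1 - B*/221) = 0.0131·82, giving B* = 221·(1 - 0.767) = 51.4.
From dH/dt = 0: 0.005·51.4 - 0.16 = 0.0392C*, so C* = 0.0969/0.0392 = 2.47.

B* ≈ 51.4, H* ≈ 82, C* ≈ 2.47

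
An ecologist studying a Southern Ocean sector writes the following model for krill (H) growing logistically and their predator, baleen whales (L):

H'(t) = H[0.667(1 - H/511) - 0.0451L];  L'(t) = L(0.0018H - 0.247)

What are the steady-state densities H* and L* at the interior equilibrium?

From dL/dt = 0 with L > 0: 0.0018H* = 0.247, so H* = 137.
Substitute into dH/dt = 0: 0.667(1 - 137/511) = 0.0451L*.
The bracket is 0.731, giving L* = 0.488/0.0451 = 10.8.

H* ≈ 137, L* ≈ 10.8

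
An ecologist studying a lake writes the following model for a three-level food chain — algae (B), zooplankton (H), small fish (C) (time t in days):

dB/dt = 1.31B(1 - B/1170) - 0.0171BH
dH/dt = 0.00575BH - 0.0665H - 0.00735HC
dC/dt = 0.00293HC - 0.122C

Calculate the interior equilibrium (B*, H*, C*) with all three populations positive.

B* ≈ 534, H* ≈ 41.6, C* ≈ 409

From dC/dt = 0: 0.00293H* = 0.122, so H* = 41.6.
From dB/dt = 0: 1.31(1 - B*/1170) = 0.0171·41.6, giving B* = 1170·(1 - 0.544) = 534.
From dH/dt = 0: 0.00575·534 - 0.0665 = 0.00735C*, so C* = 3/0.00735 = 409.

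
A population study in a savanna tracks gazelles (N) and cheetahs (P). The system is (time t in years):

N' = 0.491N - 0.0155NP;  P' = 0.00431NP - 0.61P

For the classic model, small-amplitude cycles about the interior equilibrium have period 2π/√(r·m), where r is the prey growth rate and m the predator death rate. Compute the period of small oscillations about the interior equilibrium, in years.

T ≈ 11.5 years

Here r = 0.491 and m = 0.61, so r·m = 0.3.
ω = √0.3 = 0.547 per year, hence T = 2π/ω ≈ 11.5 years.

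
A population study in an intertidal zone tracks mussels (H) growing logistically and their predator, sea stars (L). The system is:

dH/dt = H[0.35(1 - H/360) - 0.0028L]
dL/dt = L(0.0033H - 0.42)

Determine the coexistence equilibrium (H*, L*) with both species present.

From dL/dt = 0 with L > 0: 0.0033H* = 0.42, so H* = 127.
Substitute into dH/dt = 0: 0.35(1 - 127/360) = 0.0028L*.
The bracket is 0.646, giving L* = 0.226/0.0028 = 80.8.

H* ≈ 127, L* ≈ 80.8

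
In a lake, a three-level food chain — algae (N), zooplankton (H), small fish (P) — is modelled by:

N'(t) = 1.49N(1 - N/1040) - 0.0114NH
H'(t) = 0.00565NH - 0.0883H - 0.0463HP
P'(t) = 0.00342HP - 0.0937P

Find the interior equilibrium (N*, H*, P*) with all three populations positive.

N* ≈ 822, H* ≈ 27.4, P* ≈ 98.4

From dP/dt = 0: 0.00342H* = 0.0937, so H* = 27.4.
From dN/dt = 0: 1.49(1 - N*/1040) = 0.0114·27.4, giving N* = 1040·(1 - 0.21) = 822.
From dH/dt = 0: 0.00565·822 - 0.0883 = 0.0463P*, so P* = 4.56/0.0463 = 98.4.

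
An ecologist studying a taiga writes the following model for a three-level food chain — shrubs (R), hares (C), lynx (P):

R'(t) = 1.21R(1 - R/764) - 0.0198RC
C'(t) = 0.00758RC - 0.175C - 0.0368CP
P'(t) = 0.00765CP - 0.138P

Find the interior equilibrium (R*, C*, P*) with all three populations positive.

R* ≈ 538, C* ≈ 18, P* ≈ 106

From dP/dt = 0: 0.00765C* = 0.138, so C* = 18.
From dR/dt = 0: 1.21(1 - R*/764) = 0.0198·18, giving R* = 764·(1 - 0.295) = 538.
From dC/dt = 0: 0.00758·538 - 0.175 = 0.0368P*, so P* = 3.91/0.0368 = 106.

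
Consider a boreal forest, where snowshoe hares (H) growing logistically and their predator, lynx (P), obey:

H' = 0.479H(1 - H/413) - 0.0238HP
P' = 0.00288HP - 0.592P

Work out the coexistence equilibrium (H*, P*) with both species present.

From dP/dt = 0 with P > 0: 0.00288H* = 0.592, so H* = 206.
Substitute into dH/dt = 0: 0.479(1 - 206/413) = 0.0238P*.
The bracket is 0.502, giving P* = 0.241/0.0238 = 10.1.

H* ≈ 206, P* ≈ 10.1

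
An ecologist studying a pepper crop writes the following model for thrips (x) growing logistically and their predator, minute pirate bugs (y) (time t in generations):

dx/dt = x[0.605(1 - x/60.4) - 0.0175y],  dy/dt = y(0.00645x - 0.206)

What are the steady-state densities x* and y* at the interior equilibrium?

x* ≈ 31.9, y* ≈ 16.3

From dy/dt = 0 with y > 0: 0.00645x* = 0.206, so x* = 31.9.
Substitute into dx/dt = 0: 0.605(1 - 31.9/60.4) = 0.0175y*.
The bracket is 0.471, giving y* = 0.285/0.0175 = 16.3.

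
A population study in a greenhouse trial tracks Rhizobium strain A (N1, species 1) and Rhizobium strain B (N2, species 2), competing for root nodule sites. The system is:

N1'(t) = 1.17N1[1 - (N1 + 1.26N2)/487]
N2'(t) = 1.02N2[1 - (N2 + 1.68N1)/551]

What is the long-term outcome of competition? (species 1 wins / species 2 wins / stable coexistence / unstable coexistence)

unstable coexistence (outcome depends on initial conditions)

Compare the nullcline intercepts: K1/α12 = 487/1.26 = 387 < K2 = 551; K2/α21 = 551/1.68 = 328 < K1 = 487.
Since both are reversed, neither can invade when rare; the interior point is a saddle.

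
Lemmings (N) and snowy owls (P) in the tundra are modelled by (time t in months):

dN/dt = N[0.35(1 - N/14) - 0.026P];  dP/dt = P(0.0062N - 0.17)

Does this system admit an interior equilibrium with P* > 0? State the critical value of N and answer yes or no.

Threshold N = 27.4; K < 27.4, so no, the predator goes extinct.

The predator equation gives dP/dt > 0 only when N > 0.17/0.0062 = 27.4.
Without the predator, N → K = 14. Since 14 < 27.4, the predator cannot invade.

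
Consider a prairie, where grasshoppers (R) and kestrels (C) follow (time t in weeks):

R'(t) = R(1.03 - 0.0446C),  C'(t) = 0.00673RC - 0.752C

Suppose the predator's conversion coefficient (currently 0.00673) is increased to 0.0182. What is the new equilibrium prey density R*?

R* ≈ 41.3

At the interior fixed point, setting dC/dt = 0 with C > 0 fixes R* = (predator death rate)/(RC coefficient) — independent of the other coefficients.
With the change, R* = 0.752/0.0182 = 41.3; it falls from 112.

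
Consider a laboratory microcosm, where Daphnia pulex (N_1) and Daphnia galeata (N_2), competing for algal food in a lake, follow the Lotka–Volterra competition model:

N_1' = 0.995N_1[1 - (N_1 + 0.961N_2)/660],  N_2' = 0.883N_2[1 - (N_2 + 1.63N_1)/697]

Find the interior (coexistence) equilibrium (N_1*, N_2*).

N_1* ≈ 17.3, N_2* ≈ 669

Setting both brackets to zero gives the nullclines N_1 + 0.961N_2 = 660 and 1.63N_1 + N_2 = 697.
Substituting N_2 = 697 - 1.63N_1 into the first: N_1(1 - 0.961·1.63) = 660 - 0.961·697.
So N_1* = -9.82/-0.566 = 17.3, and then N_2* = 697 - 1.63·17.3 = 669.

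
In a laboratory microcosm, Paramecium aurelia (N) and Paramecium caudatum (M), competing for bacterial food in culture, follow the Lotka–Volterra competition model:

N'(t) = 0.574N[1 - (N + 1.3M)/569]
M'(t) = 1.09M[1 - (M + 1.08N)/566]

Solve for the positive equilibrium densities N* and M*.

Setting both brackets to zero gives the nullclines N + 1.3M = 569 and 1.08N + M = 566.
Substituting M = 566 - 1.08N into the first: N(1 - 1.3·1.08) = 569 - 1.3·566.
So N* = -167/-0.404 = 413, and then M* = 566 - 1.08·413 = 120.

N* ≈ 413, M* ≈ 120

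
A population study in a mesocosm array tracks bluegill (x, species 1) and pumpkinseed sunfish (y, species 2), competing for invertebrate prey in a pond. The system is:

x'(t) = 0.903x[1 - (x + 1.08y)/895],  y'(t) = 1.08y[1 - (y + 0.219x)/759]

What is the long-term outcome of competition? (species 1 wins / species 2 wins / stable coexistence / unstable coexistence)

stable coexistence

Compare the nullcline intercepts: K1/α12 = 895/1.08 = 829 > K2 = 759; K2/α21 = 759/0.219 = 3470 > K1 = 895.
Since both inequalities hold, each species can invade when rare, so the interior equilibrium is stable.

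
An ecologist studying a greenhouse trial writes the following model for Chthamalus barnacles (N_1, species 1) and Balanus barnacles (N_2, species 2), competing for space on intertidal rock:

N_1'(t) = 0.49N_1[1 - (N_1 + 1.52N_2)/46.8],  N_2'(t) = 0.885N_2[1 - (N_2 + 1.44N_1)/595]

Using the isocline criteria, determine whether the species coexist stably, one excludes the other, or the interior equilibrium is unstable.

Compare the nullcline intercepts: K1/α12 = 46.8/1.52 = 30.8 < K2 = 595; K2/α21 = 595/1.44 = 413 > K1 = 46.8.
Since the inequalities point opposite ways, species 2 can invade but species 1 cannot.

species 2 excludes species 1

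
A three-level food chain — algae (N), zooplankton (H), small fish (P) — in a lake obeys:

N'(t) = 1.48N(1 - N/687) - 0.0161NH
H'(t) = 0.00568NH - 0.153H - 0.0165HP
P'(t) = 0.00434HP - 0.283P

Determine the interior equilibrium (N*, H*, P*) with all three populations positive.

From dP/dt = 0: 0.00434H* = 0.283, so H* = 65.2.
From dN/dt = 0: 1.48(1 - N*/687) = 0.0161·65.2, giving N* = 687·(1 - 0.709) = 200.
From dH/dt = 0: 0.00568·200 - 0.153 = 0.0165P*, so P* = 0.981/0.0165 = 59.5.

N* ≈ 200, H* ≈ 65.2, P* ≈ 59.5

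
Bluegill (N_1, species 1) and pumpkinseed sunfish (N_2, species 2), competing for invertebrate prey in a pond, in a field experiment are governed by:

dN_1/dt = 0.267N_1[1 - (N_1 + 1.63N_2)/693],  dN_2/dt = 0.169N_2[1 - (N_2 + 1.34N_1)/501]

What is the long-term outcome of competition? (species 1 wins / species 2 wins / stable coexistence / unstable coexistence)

Compare the nullcline intercepts: K1/α12 = 693/1.63 = 425 < K2 = 501; K2/α21 = 501/1.34 = 374 < K1 = 693.
Since both are reversed, neither can invade when rare; the interior point is a saddle.

unstable coexistence (outcome depends on initial conditions)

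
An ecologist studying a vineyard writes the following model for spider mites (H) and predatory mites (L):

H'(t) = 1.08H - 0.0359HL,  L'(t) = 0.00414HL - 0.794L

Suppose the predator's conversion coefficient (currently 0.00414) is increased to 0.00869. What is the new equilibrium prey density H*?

H* ≈ 91.4

At the interior fixed point, setting dL/dt = 0 with L > 0 fixes H* = (predator death rate)/(HL coefficient) — independent of the other coefficients.
With the change, H* = 0.794/0.00869 = 91.4; it falls from 192.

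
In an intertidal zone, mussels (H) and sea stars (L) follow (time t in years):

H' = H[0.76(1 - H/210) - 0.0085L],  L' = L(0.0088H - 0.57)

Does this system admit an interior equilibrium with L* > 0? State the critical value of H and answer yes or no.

Threshold H = 64.8; K > 64.8, so yes, the predator persists.

The predator equation gives dL/dt > 0 only when H > 0.57/0.0088 = 64.8.
Without the predator, H → K = 210. Since 210 > 64.8, the predator can invade and persist.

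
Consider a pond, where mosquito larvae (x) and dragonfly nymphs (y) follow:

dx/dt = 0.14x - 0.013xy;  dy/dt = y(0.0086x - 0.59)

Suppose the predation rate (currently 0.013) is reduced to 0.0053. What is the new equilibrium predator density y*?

At the interior fixed point, setting dx/dt = 0 with x > 0 fixes y* = (prey growth rate)/(xy coefficient) — independent of the other coefficients.
With the change, y* = 0.14/0.0053 = 26.4; it rises from 10.8.

y* ≈ 26.4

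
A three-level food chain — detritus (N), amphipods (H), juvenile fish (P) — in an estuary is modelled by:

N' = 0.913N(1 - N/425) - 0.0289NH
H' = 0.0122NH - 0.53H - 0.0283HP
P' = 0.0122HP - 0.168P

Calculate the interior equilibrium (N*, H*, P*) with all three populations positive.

N* ≈ 240, H* ≈ 13.8, P* ≈ 84.6

From dP/dt = 0: 0.0122H* = 0.168, so H* = 13.8.
From dN/dt = 0: 0.913(1 - N*/425) = 0.0289·13.8, giving N* = 425·(1 - 0.436) = 240.
From dH/dt = 0: 0.0122·240 - 0.53 = 0.0283P*, so P* = 2.39/0.0283 = 84.6.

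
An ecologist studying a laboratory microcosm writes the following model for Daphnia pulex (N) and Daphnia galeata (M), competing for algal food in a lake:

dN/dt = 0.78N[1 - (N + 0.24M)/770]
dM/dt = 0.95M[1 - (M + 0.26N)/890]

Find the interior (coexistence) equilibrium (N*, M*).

N* ≈ 593, M* ≈ 736

Setting both brackets to zero gives the nullclines N + 0.24M = 770 and 0.26N + M = 890.
Substituting M = 890 - 0.26N into the first: N(1 - 0.24·0.26) = 770 - 0.24·890.
So N* = 556/0.938 = 593, and then M* = 890 - 0.26·593 = 736.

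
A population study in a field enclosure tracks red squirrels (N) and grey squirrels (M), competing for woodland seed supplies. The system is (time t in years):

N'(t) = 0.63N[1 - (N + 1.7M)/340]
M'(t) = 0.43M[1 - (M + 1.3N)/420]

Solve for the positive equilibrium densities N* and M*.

N* ≈ 309, M* ≈ 18.2

Setting both brackets to zero gives the nullclines N + 1.7M = 340 and 1.3N + M = 420.
Substituting M = 420 - 1.3N into the first: N(1 - 1.7·1.3) = 340 - 1.7·420.
So N* = -374/-1.21 = 309, and then M* = 420 - 1.3·309 = 18.2.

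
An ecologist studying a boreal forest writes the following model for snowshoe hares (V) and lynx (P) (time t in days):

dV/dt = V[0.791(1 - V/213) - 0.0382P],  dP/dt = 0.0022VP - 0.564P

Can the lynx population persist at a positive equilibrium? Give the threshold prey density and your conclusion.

The predator equation gives dP/dt > 0 only when V > 0.564/0.0022 = 256.
Without the predator, V → K = 213. Since 213 < 256, the predator cannot invade.

Threshold V = 256; K < 256, so no, the predator goes extinct.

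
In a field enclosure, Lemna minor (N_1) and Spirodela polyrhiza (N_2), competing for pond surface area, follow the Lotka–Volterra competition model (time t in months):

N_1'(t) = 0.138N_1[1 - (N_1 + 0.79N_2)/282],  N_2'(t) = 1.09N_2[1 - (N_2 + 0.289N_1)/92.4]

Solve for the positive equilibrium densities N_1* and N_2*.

N_1* ≈ 271, N_2* ≈ 14.1

Setting both brackets to zero gives the nullclines N_1 + 0.79N_2 = 282 and 0.289N_1 + N_2 = 92.4.
Substituting N_2 = 92.4 - 0.289N_1 into the first: N_1(1 - 0.79·0.289) = 282 - 0.79·92.4.
So N_1* = 209/0.772 = 271, and then N_2* = 92.4 - 0.289·271 = 14.1.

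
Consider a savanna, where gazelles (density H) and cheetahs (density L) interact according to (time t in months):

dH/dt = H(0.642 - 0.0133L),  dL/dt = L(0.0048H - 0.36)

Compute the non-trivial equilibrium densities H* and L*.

Set dL/dt = 0 with L > 0: 0.0048H - 0.36 = 0, so H* = 0.36/0.0048 = 75.
Set dH/dt = 0 with H > 0: 0.642 - 0.0133L = 0, so L* = 0.642/0.0133 = 48.3.

H* ≈ 75, L* ≈ 48.3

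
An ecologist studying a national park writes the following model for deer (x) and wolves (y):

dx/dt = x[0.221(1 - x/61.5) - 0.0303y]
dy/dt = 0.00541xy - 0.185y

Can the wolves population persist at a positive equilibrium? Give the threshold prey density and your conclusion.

The predator equation gives dy/dt > 0 only when x > 0.185/0.00541 = 34.2.
Without the predator, x → K = 61.5. Since 61.5 > 34.2, the predator can invade and persist.

Threshold x = 34.2; K > 34.2, so yes, the predator persists.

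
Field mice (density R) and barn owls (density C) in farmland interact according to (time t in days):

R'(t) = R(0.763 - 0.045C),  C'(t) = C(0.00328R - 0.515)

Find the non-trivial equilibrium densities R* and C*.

R* ≈ 157, C* ≈ 17

Set dC/dt = 0 with C > 0: 0.00328R - 0.515 = 0, so R* = 0.515/0.00328 = 157.
Set dR/dt = 0 with R > 0: 0.763 - 0.045C = 0, so C* = 0.763/0.045 = 17.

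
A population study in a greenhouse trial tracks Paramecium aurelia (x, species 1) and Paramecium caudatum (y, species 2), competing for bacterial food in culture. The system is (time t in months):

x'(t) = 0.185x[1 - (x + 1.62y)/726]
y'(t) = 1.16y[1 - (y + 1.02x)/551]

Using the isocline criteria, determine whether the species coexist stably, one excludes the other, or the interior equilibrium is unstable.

Compare the nullcline intercepts: K1/α12 = 726/1.62 = 448 < K2 = 551; K2/α21 = 551/1.02 = 540 < K1 = 726.
Since both are reversed, neither can invade when rare; the interior point is a saddle.

unstable coexistence (outcome depends on initial conditions)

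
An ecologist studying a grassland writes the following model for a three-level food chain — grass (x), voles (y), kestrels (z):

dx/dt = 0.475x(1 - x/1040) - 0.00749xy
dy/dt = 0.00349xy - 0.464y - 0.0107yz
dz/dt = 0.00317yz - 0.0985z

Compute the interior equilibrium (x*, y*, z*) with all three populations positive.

From dz/dt = 0: 0.00317y* = 0.0985, so y* = 31.1.
From dx/dt = 0: 0.475(1 - x*/1040) = 0.00749·31.1, giving x* = 1040·(1 - 0.49) = 530.
From dy/dt = 0: 0.00349·530 - 0.464 = 0.0107z*, so z* = 1.39/0.0107 = 130.

x* ≈ 530, y* ≈ 31.1, z* ≈ 130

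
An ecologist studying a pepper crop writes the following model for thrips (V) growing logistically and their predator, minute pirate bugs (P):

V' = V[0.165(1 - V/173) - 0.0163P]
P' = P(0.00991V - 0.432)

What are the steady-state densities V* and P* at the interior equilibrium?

From dP/dt = 0 with P > 0: 0.00991V* = 0.432, so V* = 43.6.
Substitute into dV/dt = 0: 0.165(1 - 43.6/173) = 0.0163P*.
The bracket is 0.748, giving P* = 0.123/0.0163 = 7.57.

V* ≈ 43.6, P* ≈ 7.57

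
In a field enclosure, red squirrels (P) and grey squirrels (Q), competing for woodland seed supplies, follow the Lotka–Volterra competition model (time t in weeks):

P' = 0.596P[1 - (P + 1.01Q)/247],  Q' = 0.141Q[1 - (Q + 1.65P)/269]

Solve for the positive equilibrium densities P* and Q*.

Setting both brackets to zero gives the nullclines P + 1.01Q = 247 and 1.65P + Q = 269.
Substituting Q = 269 - 1.65P into the first: P(1 - 1.01·1.65) = 247 - 1.01·269.
So P* = -24.7/-0.666 = 37, and then Q* = 269 - 1.65·37 = 208.

P* ≈ 37, Q* ≈ 208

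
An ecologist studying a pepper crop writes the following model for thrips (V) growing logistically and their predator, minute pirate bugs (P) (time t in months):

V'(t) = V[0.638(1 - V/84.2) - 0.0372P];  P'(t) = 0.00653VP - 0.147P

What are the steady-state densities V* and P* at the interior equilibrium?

From dP/dt = 0 with P > 0: 0.00653V* = 0.147, so V* = 22.5.
Substitute into dV/dt = 0: 0.638(1 - 22.5/84.2) = 0.0372P*.
The bracket is 0.733, giving P* = 0.467/0.0372 = 12.6.

V* ≈ 22.5, P* ≈ 12.6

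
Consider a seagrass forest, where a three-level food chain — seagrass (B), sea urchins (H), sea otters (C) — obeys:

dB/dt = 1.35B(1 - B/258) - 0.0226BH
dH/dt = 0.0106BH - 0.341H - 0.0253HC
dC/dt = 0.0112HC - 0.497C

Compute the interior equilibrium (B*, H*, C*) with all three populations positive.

B* ≈ 66.3, H* ≈ 44.4, C* ≈ 14.3

From dC/dt = 0: 0.0112H* = 0.497, so H* = 44.4.
From dB/dt = 0: 1.35(1 - B*/258) = 0.0226·44.4, giving B* = 258·(1 - 0.743) = 66.3.
From dH/dt = 0: 0.0106·66.3 - 0.341 = 0.0253C*, so C* = 0.362/0.0253 = 14.3.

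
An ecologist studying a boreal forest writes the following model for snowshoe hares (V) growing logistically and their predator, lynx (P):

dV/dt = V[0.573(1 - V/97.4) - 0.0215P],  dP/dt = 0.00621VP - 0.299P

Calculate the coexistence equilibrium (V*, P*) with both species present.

V* ≈ 48.1, P* ≈ 13.5

From dP/dt = 0 with P > 0: 0.00621V* = 0.299, so V* = 48.1.
Substitute into dV/dt = 0: 0.573(1 - 48.1/97.4) = 0.0215P*.
The bracket is 0.506, giving P* = 0.29/0.0215 = 13.5.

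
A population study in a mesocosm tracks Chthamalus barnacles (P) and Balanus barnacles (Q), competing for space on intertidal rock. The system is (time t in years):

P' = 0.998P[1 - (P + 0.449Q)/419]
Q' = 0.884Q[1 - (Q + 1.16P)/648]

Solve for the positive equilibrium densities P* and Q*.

P* ≈ 267, Q* ≈ 338

Setting both brackets to zero gives the nullclines P + 0.449Q = 419 and 1.16P + Q = 648.
Substituting Q = 648 - 1.16P into the first: P(1 - 0.449·1.16) = 419 - 0.449·648.
So P* = 128/0.479 = 267, and then Q* = 648 - 1.16·267 = 338.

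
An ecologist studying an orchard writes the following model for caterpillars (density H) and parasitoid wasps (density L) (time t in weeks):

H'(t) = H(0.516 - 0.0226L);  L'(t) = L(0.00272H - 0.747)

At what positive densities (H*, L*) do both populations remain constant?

H* ≈ 275, L* ≈ 22.8

Set dL/dt = 0 with L > 0: 0.00272H - 0.747 = 0, so H* = 0.747/0.00272 = 275.
Set dH/dt = 0 with H > 0: 0.516 - 0.0226L = 0, so L* = 0.516/0.0226 = 22.8.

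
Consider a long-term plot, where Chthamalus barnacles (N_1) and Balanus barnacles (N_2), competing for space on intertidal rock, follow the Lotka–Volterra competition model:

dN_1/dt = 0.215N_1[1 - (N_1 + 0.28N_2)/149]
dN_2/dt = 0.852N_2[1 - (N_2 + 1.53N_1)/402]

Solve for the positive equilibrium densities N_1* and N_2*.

N_1* ≈ 63.8, N_2* ≈ 304

Setting both brackets to zero gives the nullclines N_1 + 0.28N_2 = 149 and 1.53N_1 + N_2 = 402.
Substituting N_2 = 402 - 1.53N_1 into the first: N_1(1 - 0.28·1.53) = 149 - 0.28·402.
So N_1* = 36.4/0.572 = 63.8, and then N_2* = 402 - 1.53·63.8 = 304.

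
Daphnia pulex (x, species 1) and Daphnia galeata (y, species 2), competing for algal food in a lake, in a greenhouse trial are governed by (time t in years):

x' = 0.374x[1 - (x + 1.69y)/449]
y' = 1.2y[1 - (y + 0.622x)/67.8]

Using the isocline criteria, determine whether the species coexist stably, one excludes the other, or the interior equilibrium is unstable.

Compare the nullcline intercepts: K1/α12 = 449/1.69 = 266 > K2 = 67.8; K2/α21 = 67.8/0.622 = 109 < K1 = 449.
Since the inequalities point opposite ways, species 1 can invade but species 2 cannot.

species 1 excludes species 2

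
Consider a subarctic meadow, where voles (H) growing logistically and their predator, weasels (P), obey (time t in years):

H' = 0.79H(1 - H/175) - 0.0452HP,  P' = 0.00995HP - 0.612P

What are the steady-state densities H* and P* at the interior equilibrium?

H* ≈ 61.5, P* ≈ 11.3

From dP/dt = 0 with P > 0: 0.00995H* = 0.612, so H* = 61.5.
Substitute into dH/dt = 0: 0.79(1 - 61.5/175) = 0.0452P*.
The bracket is 0.649, giving P* = 0.512/0.0452 = 11.3.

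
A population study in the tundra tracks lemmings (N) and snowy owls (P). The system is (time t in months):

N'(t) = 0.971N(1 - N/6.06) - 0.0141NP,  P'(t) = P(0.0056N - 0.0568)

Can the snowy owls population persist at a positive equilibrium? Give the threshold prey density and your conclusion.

The predator equation gives dP/dt > 0 only when N > 0.0568/0.0056 = 10.1.
Without the predator, N → K = 6.06. Since 6.06 < 10.1, the predator cannot invade.

Threshold N = 10.1; K < 10.1, so no, the predator goes extinct.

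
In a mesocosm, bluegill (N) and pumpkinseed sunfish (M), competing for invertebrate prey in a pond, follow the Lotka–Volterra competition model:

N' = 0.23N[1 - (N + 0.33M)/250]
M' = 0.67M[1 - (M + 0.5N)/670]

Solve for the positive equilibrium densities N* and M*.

Setting both brackets to zero gives the nullclines N + 0.33M = 250 and 0.5N + M = 670.
Substituting M = 670 - 0.5N into the first: N(1 - 0.33·0.5) = 250 - 0.33·670.
So N* = 28.9/0.835 = 34.6, and then M* = 670 - 0.5·34.6 = 653.

N* ≈ 34.6, M* ≈ 653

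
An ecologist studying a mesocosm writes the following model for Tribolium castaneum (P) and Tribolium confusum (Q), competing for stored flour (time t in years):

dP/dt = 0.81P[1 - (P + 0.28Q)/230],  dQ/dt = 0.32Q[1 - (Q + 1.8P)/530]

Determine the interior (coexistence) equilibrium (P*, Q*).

Setting both brackets to zero gives the nullclines P + 0.28Q = 230 and 1.8P + Q = 530.
Substituting Q = 530 - 1.8P into the first: P(1 - 0.28·1.8) = 230 - 0.28·530.
So P* = 81.6/0.496 = 165, and then Q* = 530 - 1.8·165 = 234.

P* ≈ 165, Q* ≈ 234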